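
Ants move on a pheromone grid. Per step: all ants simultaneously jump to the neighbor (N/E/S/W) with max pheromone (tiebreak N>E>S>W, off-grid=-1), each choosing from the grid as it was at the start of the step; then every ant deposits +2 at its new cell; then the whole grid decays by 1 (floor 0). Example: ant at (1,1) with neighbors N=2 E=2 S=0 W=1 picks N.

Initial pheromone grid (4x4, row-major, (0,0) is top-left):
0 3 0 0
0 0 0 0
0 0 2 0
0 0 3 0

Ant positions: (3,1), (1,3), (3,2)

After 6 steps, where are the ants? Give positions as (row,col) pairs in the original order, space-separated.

Step 1: ant0:(3,1)->E->(3,2) | ant1:(1,3)->N->(0,3) | ant2:(3,2)->N->(2,2)
  grid max=4 at (3,2)
Step 2: ant0:(3,2)->N->(2,2) | ant1:(0,3)->S->(1,3) | ant2:(2,2)->S->(3,2)
  grid max=5 at (3,2)
Step 3: ant0:(2,2)->S->(3,2) | ant1:(1,3)->N->(0,3) | ant2:(3,2)->N->(2,2)
  grid max=6 at (3,2)
Step 4: ant0:(3,2)->N->(2,2) | ant1:(0,3)->S->(1,3) | ant2:(2,2)->S->(3,2)
  grid max=7 at (3,2)
Step 5: ant0:(2,2)->S->(3,2) | ant1:(1,3)->N->(0,3) | ant2:(3,2)->N->(2,2)
  grid max=8 at (3,2)
Step 6: ant0:(3,2)->N->(2,2) | ant1:(0,3)->S->(1,3) | ant2:(2,2)->S->(3,2)
  grid max=9 at (3,2)

(2,2) (1,3) (3,2)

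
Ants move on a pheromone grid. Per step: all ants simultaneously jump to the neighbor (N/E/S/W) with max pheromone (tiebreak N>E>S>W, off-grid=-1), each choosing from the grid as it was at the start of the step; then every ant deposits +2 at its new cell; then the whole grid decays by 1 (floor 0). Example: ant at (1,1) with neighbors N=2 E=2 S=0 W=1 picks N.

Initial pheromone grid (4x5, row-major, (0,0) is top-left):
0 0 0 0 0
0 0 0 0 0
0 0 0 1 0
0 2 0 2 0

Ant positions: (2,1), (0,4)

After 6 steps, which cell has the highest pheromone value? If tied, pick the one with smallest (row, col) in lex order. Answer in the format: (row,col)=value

Answer: (3,1)=2

Derivation:
Step 1: ant0:(2,1)->S->(3,1) | ant1:(0,4)->S->(1,4)
  grid max=3 at (3,1)
Step 2: ant0:(3,1)->N->(2,1) | ant1:(1,4)->N->(0,4)
  grid max=2 at (3,1)
Step 3: ant0:(2,1)->S->(3,1) | ant1:(0,4)->S->(1,4)
  grid max=3 at (3,1)
Step 4: ant0:(3,1)->N->(2,1) | ant1:(1,4)->N->(0,4)
  grid max=2 at (3,1)
Step 5: ant0:(2,1)->S->(3,1) | ant1:(0,4)->S->(1,4)
  grid max=3 at (3,1)
Step 6: ant0:(3,1)->N->(2,1) | ant1:(1,4)->N->(0,4)
  grid max=2 at (3,1)
Final grid:
  0 0 0 0 1
  0 0 0 0 0
  0 1 0 0 0
  0 2 0 0 0
Max pheromone 2 at (3,1)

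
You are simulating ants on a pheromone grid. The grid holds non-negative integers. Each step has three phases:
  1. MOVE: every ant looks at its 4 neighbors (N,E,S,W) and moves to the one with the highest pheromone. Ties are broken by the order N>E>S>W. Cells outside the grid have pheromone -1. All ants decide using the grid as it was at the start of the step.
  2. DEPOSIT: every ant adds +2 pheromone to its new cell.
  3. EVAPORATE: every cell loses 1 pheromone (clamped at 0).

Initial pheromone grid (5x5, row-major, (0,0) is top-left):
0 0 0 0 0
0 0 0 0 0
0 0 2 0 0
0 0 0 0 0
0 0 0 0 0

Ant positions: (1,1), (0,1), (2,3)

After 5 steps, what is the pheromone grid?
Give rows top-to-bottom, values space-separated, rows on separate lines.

After step 1: ants at (0,1),(0,2),(2,2)
  0 1 1 0 0
  0 0 0 0 0
  0 0 3 0 0
  0 0 0 0 0
  0 0 0 0 0
After step 2: ants at (0,2),(0,1),(1,2)
  0 2 2 0 0
  0 0 1 0 0
  0 0 2 0 0
  0 0 0 0 0
  0 0 0 0 0
After step 3: ants at (0,1),(0,2),(0,2)
  0 3 5 0 0
  0 0 0 0 0
  0 0 1 0 0
  0 0 0 0 0
  0 0 0 0 0
After step 4: ants at (0,2),(0,1),(0,1)
  0 6 6 0 0
  0 0 0 0 0
  0 0 0 0 0
  0 0 0 0 0
  0 0 0 0 0
After step 5: ants at (0,1),(0,2),(0,2)
  0 7 9 0 0
  0 0 0 0 0
  0 0 0 0 0
  0 0 0 0 0
  0 0 0 0 0

0 7 9 0 0
0 0 0 0 0
0 0 0 0 0
0 0 0 0 0
0 0 0 0 0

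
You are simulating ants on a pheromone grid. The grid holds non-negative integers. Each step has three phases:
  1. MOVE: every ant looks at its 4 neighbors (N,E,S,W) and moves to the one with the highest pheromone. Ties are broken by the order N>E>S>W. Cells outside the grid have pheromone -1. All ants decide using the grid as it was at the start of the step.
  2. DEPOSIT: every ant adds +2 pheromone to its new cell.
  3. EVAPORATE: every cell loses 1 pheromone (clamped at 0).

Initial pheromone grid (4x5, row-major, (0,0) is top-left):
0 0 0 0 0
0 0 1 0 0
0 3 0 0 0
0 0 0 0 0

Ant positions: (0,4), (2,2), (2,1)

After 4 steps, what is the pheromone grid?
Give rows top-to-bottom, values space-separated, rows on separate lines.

After step 1: ants at (1,4),(2,1),(1,1)
  0 0 0 0 0
  0 1 0 0 1
  0 4 0 0 0
  0 0 0 0 0
After step 2: ants at (0,4),(1,1),(2,1)
  0 0 0 0 1
  0 2 0 0 0
  0 5 0 0 0
  0 0 0 0 0
After step 3: ants at (1,4),(2,1),(1,1)
  0 0 0 0 0
  0 3 0 0 1
  0 6 0 0 0
  0 0 0 0 0
After step 4: ants at (0,4),(1,1),(2,1)
  0 0 0 0 1
  0 4 0 0 0
  0 7 0 0 0
  0 0 0 0 0

0 0 0 0 1
0 4 0 0 0
0 7 0 0 0
0 0 0 0 0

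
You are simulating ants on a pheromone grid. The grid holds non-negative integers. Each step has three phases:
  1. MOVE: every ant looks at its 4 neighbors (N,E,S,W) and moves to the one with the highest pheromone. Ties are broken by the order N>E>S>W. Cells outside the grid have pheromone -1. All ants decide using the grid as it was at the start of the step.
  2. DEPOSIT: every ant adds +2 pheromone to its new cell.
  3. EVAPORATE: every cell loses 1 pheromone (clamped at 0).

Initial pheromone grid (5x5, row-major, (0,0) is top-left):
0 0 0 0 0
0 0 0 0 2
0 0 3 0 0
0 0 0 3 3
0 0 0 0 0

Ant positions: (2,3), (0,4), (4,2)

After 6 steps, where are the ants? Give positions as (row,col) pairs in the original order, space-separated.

Step 1: ant0:(2,3)->S->(3,3) | ant1:(0,4)->S->(1,4) | ant2:(4,2)->N->(3,2)
  grid max=4 at (3,3)
Step 2: ant0:(3,3)->E->(3,4) | ant1:(1,4)->N->(0,4) | ant2:(3,2)->E->(3,3)
  grid max=5 at (3,3)
Step 3: ant0:(3,4)->W->(3,3) | ant1:(0,4)->S->(1,4) | ant2:(3,3)->E->(3,4)
  grid max=6 at (3,3)
Step 4: ant0:(3,3)->E->(3,4) | ant1:(1,4)->N->(0,4) | ant2:(3,4)->W->(3,3)
  grid max=7 at (3,3)
Step 5: ant0:(3,4)->W->(3,3) | ant1:(0,4)->S->(1,4) | ant2:(3,3)->E->(3,4)
  grid max=8 at (3,3)
Step 6: ant0:(3,3)->E->(3,4) | ant1:(1,4)->N->(0,4) | ant2:(3,4)->W->(3,3)
  grid max=9 at (3,3)

(3,4) (0,4) (3,3)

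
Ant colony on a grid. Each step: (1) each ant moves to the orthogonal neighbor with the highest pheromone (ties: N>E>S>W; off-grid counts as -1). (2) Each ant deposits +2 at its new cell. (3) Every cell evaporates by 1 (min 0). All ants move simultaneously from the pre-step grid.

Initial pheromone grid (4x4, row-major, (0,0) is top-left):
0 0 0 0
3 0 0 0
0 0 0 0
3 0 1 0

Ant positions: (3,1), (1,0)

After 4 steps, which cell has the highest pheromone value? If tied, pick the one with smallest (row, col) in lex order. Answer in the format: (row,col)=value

Step 1: ant0:(3,1)->W->(3,0) | ant1:(1,0)->N->(0,0)
  grid max=4 at (3,0)
Step 2: ant0:(3,0)->N->(2,0) | ant1:(0,0)->S->(1,0)
  grid max=3 at (1,0)
Step 3: ant0:(2,0)->N->(1,0) | ant1:(1,0)->S->(2,0)
  grid max=4 at (1,0)
Step 4: ant0:(1,0)->S->(2,0) | ant1:(2,0)->N->(1,0)
  grid max=5 at (1,0)
Final grid:
  0 0 0 0
  5 0 0 0
  3 0 0 0
  1 0 0 0
Max pheromone 5 at (1,0)

Answer: (1,0)=5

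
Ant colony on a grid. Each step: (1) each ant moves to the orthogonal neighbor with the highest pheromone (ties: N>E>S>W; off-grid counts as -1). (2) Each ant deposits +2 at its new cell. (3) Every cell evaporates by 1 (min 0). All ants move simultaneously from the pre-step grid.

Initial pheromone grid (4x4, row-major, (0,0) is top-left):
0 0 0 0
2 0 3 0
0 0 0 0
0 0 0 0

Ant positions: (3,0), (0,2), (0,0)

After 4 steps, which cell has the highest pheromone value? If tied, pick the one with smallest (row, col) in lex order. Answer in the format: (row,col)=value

Step 1: ant0:(3,0)->N->(2,0) | ant1:(0,2)->S->(1,2) | ant2:(0,0)->S->(1,0)
  grid max=4 at (1,2)
Step 2: ant0:(2,0)->N->(1,0) | ant1:(1,2)->N->(0,2) | ant2:(1,0)->S->(2,0)
  grid max=4 at (1,0)
Step 3: ant0:(1,0)->S->(2,0) | ant1:(0,2)->S->(1,2) | ant2:(2,0)->N->(1,0)
  grid max=5 at (1,0)
Step 4: ant0:(2,0)->N->(1,0) | ant1:(1,2)->N->(0,2) | ant2:(1,0)->S->(2,0)
  grid max=6 at (1,0)
Final grid:
  0 0 1 0
  6 0 3 0
  4 0 0 0
  0 0 0 0
Max pheromone 6 at (1,0)

Answer: (1,0)=6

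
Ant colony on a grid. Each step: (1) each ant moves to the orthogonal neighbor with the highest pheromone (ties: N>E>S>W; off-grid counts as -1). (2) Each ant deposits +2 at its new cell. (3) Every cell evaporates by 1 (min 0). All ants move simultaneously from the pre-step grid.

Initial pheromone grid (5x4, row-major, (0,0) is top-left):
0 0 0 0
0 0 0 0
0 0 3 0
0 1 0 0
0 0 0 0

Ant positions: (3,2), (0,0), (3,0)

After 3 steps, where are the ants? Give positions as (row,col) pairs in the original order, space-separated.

Step 1: ant0:(3,2)->N->(2,2) | ant1:(0,0)->E->(0,1) | ant2:(3,0)->E->(3,1)
  grid max=4 at (2,2)
Step 2: ant0:(2,2)->N->(1,2) | ant1:(0,1)->E->(0,2) | ant2:(3,1)->N->(2,1)
  grid max=3 at (2,2)
Step 3: ant0:(1,2)->S->(2,2) | ant1:(0,2)->S->(1,2) | ant2:(2,1)->E->(2,2)
  grid max=6 at (2,2)

(2,2) (1,2) (2,2)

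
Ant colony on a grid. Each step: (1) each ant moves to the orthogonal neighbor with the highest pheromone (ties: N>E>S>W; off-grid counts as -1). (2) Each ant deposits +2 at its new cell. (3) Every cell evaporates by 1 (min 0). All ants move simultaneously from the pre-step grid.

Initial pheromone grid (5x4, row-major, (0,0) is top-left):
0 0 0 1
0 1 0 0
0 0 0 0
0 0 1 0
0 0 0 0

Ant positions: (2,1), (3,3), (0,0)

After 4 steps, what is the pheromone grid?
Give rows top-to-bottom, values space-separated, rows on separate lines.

After step 1: ants at (1,1),(3,2),(0,1)
  0 1 0 0
  0 2 0 0
  0 0 0 0
  0 0 2 0
  0 0 0 0
After step 2: ants at (0,1),(2,2),(1,1)
  0 2 0 0
  0 3 0 0
  0 0 1 0
  0 0 1 0
  0 0 0 0
After step 3: ants at (1,1),(3,2),(0,1)
  0 3 0 0
  0 4 0 0
  0 0 0 0
  0 0 2 0
  0 0 0 0
After step 4: ants at (0,1),(2,2),(1,1)
  0 4 0 0
  0 5 0 0
  0 0 1 0
  0 0 1 0
  0 0 0 0

0 4 0 0
0 5 0 0
0 0 1 0
0 0 1 0
0 0 0 0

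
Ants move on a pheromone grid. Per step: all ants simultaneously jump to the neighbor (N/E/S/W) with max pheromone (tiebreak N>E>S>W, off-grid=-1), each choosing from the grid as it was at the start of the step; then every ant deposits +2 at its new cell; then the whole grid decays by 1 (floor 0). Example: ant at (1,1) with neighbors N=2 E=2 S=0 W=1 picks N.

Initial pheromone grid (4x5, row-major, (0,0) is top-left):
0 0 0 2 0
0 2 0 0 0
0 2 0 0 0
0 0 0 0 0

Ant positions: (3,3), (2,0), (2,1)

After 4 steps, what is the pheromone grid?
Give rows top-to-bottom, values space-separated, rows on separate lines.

After step 1: ants at (2,3),(2,1),(1,1)
  0 0 0 1 0
  0 3 0 0 0
  0 3 0 1 0
  0 0 0 0 0
After step 2: ants at (1,3),(1,1),(2,1)
  0 0 0 0 0
  0 4 0 1 0
  0 4 0 0 0
  0 0 0 0 0
After step 3: ants at (0,3),(2,1),(1,1)
  0 0 0 1 0
  0 5 0 0 0
  0 5 0 0 0
  0 0 0 0 0
After step 4: ants at (0,4),(1,1),(2,1)
  0 0 0 0 1
  0 6 0 0 0
  0 6 0 0 0
  0 0 0 0 0

0 0 0 0 1
0 6 0 0 0
0 6 0 0 0
0 0 0 0 0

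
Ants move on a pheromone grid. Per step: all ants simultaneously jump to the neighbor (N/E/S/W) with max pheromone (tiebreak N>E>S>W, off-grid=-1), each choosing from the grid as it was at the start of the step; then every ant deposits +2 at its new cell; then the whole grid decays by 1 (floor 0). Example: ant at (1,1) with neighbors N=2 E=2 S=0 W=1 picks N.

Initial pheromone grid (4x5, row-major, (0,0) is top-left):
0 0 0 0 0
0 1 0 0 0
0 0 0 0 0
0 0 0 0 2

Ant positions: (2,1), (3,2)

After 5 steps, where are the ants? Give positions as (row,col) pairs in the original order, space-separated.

Step 1: ant0:(2,1)->N->(1,1) | ant1:(3,2)->N->(2,2)
  grid max=2 at (1,1)
Step 2: ant0:(1,1)->N->(0,1) | ant1:(2,2)->N->(1,2)
  grid max=1 at (0,1)
Step 3: ant0:(0,1)->S->(1,1) | ant1:(1,2)->W->(1,1)
  grid max=4 at (1,1)
Step 4: ant0:(1,1)->N->(0,1) | ant1:(1,1)->N->(0,1)
  grid max=3 at (0,1)
Step 5: ant0:(0,1)->S->(1,1) | ant1:(0,1)->S->(1,1)
  grid max=6 at (1,1)

(1,1) (1,1)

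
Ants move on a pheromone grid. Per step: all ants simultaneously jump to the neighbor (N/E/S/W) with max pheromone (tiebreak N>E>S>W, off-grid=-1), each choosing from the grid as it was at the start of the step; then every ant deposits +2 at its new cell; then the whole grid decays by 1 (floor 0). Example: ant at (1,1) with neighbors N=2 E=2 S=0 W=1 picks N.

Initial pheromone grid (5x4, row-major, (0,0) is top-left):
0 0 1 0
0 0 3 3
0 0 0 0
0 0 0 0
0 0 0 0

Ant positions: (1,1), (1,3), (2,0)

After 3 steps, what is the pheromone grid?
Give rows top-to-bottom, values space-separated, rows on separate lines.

After step 1: ants at (1,2),(1,2),(1,0)
  0 0 0 0
  1 0 6 2
  0 0 0 0
  0 0 0 0
  0 0 0 0
After step 2: ants at (1,3),(1,3),(0,0)
  1 0 0 0
  0 0 5 5
  0 0 0 0
  0 0 0 0
  0 0 0 0
After step 3: ants at (1,2),(1,2),(0,1)
  0 1 0 0
  0 0 8 4
  0 0 0 0
  0 0 0 0
  0 0 0 0

0 1 0 0
0 0 8 4
0 0 0 0
0 0 0 0
0 0 0 0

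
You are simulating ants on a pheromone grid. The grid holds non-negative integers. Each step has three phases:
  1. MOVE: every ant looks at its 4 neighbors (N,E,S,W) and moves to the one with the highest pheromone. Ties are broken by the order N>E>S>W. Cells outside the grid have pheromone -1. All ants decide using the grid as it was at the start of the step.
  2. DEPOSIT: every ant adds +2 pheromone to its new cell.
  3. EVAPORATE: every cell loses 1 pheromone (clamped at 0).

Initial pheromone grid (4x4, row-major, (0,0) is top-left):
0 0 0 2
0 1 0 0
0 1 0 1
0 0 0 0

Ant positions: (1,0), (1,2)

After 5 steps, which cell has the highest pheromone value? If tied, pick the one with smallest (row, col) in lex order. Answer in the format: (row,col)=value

Step 1: ant0:(1,0)->E->(1,1) | ant1:(1,2)->W->(1,1)
  grid max=4 at (1,1)
Step 2: ant0:(1,1)->N->(0,1) | ant1:(1,1)->N->(0,1)
  grid max=3 at (0,1)
Step 3: ant0:(0,1)->S->(1,1) | ant1:(0,1)->S->(1,1)
  grid max=6 at (1,1)
Step 4: ant0:(1,1)->N->(0,1) | ant1:(1,1)->N->(0,1)
  grid max=5 at (0,1)
Step 5: ant0:(0,1)->S->(1,1) | ant1:(0,1)->S->(1,1)
  grid max=8 at (1,1)
Final grid:
  0 4 0 0
  0 8 0 0
  0 0 0 0
  0 0 0 0
Max pheromone 8 at (1,1)

Answer: (1,1)=8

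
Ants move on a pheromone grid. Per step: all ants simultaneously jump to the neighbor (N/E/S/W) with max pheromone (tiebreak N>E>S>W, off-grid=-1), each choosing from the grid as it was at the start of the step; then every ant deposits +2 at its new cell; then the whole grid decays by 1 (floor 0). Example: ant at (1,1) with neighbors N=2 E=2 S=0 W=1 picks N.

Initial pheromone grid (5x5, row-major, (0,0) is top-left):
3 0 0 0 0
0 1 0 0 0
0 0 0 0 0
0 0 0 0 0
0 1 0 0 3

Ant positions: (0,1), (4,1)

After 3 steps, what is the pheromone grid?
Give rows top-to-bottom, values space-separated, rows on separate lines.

After step 1: ants at (0,0),(3,1)
  4 0 0 0 0
  0 0 0 0 0
  0 0 0 0 0
  0 1 0 0 0
  0 0 0 0 2
After step 2: ants at (0,1),(2,1)
  3 1 0 0 0
  0 0 0 0 0
  0 1 0 0 0
  0 0 0 0 0
  0 0 0 0 1
After step 3: ants at (0,0),(1,1)
  4 0 0 0 0
  0 1 0 0 0
  0 0 0 0 0
  0 0 0 0 0
  0 0 0 0 0

4 0 0 0 0
0 1 0 0 0
0 0 0 0 0
0 0 0 0 0
0 0 0 0 0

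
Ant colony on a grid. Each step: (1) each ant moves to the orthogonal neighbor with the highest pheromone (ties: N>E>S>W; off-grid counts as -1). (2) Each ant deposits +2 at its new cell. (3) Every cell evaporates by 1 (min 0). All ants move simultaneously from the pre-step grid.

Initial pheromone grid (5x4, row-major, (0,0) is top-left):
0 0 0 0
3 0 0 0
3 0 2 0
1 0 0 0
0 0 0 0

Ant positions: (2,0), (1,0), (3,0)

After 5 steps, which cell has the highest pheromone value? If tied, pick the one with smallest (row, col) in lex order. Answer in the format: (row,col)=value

Answer: (2,0)=14

Derivation:
Step 1: ant0:(2,0)->N->(1,0) | ant1:(1,0)->S->(2,0) | ant2:(3,0)->N->(2,0)
  grid max=6 at (2,0)
Step 2: ant0:(1,0)->S->(2,0) | ant1:(2,0)->N->(1,0) | ant2:(2,0)->N->(1,0)
  grid max=7 at (1,0)
Step 3: ant0:(2,0)->N->(1,0) | ant1:(1,0)->S->(2,0) | ant2:(1,0)->S->(2,0)
  grid max=10 at (2,0)
Step 4: ant0:(1,0)->S->(2,0) | ant1:(2,0)->N->(1,0) | ant2:(2,0)->N->(1,0)
  grid max=11 at (1,0)
Step 5: ant0:(2,0)->N->(1,0) | ant1:(1,0)->S->(2,0) | ant2:(1,0)->S->(2,0)
  grid max=14 at (2,0)
Final grid:
  0 0 0 0
  12 0 0 0
  14 0 0 0
  0 0 0 0
  0 0 0 0
Max pheromone 14 at (2,0)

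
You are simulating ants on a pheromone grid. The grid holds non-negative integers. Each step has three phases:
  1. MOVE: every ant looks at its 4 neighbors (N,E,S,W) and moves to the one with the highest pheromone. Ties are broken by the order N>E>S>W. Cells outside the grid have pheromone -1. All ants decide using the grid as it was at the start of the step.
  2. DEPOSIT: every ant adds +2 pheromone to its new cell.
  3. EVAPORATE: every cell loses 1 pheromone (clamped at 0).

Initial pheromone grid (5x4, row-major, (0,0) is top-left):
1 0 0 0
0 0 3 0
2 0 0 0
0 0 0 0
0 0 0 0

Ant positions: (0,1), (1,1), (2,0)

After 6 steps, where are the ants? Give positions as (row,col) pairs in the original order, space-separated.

Step 1: ant0:(0,1)->W->(0,0) | ant1:(1,1)->E->(1,2) | ant2:(2,0)->N->(1,0)
  grid max=4 at (1,2)
Step 2: ant0:(0,0)->S->(1,0) | ant1:(1,2)->N->(0,2) | ant2:(1,0)->N->(0,0)
  grid max=3 at (0,0)
Step 3: ant0:(1,0)->N->(0,0) | ant1:(0,2)->S->(1,2) | ant2:(0,0)->S->(1,0)
  grid max=4 at (0,0)
Step 4: ant0:(0,0)->S->(1,0) | ant1:(1,2)->N->(0,2) | ant2:(1,0)->N->(0,0)
  grid max=5 at (0,0)
Step 5: ant0:(1,0)->N->(0,0) | ant1:(0,2)->S->(1,2) | ant2:(0,0)->S->(1,0)
  grid max=6 at (0,0)
Step 6: ant0:(0,0)->S->(1,0) | ant1:(1,2)->N->(0,2) | ant2:(1,0)->N->(0,0)
  grid max=7 at (0,0)

(1,0) (0,2) (0,0)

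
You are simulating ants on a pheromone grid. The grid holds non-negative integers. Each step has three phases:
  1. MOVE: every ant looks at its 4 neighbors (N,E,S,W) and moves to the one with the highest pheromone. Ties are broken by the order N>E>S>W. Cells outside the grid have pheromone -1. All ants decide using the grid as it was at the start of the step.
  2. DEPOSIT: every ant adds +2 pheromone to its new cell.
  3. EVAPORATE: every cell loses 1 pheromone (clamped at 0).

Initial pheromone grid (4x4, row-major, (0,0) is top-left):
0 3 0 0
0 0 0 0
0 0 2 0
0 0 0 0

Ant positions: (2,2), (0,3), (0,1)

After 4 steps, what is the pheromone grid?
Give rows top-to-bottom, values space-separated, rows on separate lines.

After step 1: ants at (1,2),(1,3),(0,2)
  0 2 1 0
  0 0 1 1
  0 0 1 0
  0 0 0 0
After step 2: ants at (0,2),(1,2),(0,1)
  0 3 2 0
  0 0 2 0
  0 0 0 0
  0 0 0 0
After step 3: ants at (0,1),(0,2),(0,2)
  0 4 5 0
  0 0 1 0
  0 0 0 0
  0 0 0 0
After step 4: ants at (0,2),(0,1),(0,1)
  0 7 6 0
  0 0 0 0
  0 0 0 0
  0 0 0 0

0 7 6 0
0 0 0 0
0 0 0 0
0 0 0 0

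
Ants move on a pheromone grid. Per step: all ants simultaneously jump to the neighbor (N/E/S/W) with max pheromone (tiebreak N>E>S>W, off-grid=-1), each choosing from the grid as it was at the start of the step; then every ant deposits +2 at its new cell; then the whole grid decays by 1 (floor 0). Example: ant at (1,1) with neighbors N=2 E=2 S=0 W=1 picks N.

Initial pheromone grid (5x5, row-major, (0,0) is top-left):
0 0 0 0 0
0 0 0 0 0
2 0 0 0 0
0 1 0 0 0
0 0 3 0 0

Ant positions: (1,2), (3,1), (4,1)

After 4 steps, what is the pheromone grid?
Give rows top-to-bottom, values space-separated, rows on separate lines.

After step 1: ants at (0,2),(2,1),(4,2)
  0 0 1 0 0
  0 0 0 0 0
  1 1 0 0 0
  0 0 0 0 0
  0 0 4 0 0
After step 2: ants at (0,3),(2,0),(3,2)
  0 0 0 1 0
  0 0 0 0 0
  2 0 0 0 0
  0 0 1 0 0
  0 0 3 0 0
After step 3: ants at (0,4),(1,0),(4,2)
  0 0 0 0 1
  1 0 0 0 0
  1 0 0 0 0
  0 0 0 0 0
  0 0 4 0 0
After step 4: ants at (1,4),(2,0),(3,2)
  0 0 0 0 0
  0 0 0 0 1
  2 0 0 0 0
  0 0 1 0 0
  0 0 3 0 0

0 0 0 0 0
0 0 0 0 1
2 0 0 0 0
0 0 1 0 0
0 0 3 0 0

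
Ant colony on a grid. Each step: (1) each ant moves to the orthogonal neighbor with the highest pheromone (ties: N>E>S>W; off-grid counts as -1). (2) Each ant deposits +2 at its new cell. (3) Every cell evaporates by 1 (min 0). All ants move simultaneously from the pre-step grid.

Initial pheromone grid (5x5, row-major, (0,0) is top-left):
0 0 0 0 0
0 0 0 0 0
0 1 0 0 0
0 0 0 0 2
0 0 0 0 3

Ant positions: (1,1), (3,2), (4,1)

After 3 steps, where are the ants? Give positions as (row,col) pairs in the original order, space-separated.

Step 1: ant0:(1,1)->S->(2,1) | ant1:(3,2)->N->(2,2) | ant2:(4,1)->N->(3,1)
  grid max=2 at (2,1)
Step 2: ant0:(2,1)->E->(2,2) | ant1:(2,2)->W->(2,1) | ant2:(3,1)->N->(2,1)
  grid max=5 at (2,1)
Step 3: ant0:(2,2)->W->(2,1) | ant1:(2,1)->E->(2,2) | ant2:(2,1)->E->(2,2)
  grid max=6 at (2,1)

(2,1) (2,2) (2,2)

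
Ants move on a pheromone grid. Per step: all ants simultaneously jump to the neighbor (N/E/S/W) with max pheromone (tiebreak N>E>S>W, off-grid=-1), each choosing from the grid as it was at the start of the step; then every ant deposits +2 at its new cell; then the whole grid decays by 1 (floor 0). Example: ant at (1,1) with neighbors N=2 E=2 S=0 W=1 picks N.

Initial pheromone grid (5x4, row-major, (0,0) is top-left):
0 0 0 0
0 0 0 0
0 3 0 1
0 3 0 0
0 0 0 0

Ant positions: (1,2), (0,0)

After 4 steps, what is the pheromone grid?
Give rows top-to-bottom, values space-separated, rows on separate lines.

After step 1: ants at (0,2),(0,1)
  0 1 1 0
  0 0 0 0
  0 2 0 0
  0 2 0 0
  0 0 0 0
After step 2: ants at (0,1),(0,2)
  0 2 2 0
  0 0 0 0
  0 1 0 0
  0 1 0 0
  0 0 0 0
After step 3: ants at (0,2),(0,1)
  0 3 3 0
  0 0 0 0
  0 0 0 0
  0 0 0 0
  0 0 0 0
After step 4: ants at (0,1),(0,2)
  0 4 4 0
  0 0 0 0
  0 0 0 0
  0 0 0 0
  0 0 0 0

0 4 4 0
0 0 0 0
0 0 0 0
0 0 0 0
0 0 0 0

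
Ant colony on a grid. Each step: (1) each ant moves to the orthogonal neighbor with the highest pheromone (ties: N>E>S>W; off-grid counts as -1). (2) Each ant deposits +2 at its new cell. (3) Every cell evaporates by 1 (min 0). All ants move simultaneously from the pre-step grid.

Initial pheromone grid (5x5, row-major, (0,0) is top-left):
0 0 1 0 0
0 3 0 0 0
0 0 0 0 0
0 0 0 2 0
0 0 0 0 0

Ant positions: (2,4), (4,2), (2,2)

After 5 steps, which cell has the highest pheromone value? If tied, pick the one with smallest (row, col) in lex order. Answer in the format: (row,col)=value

Step 1: ant0:(2,4)->N->(1,4) | ant1:(4,2)->N->(3,2) | ant2:(2,2)->N->(1,2)
  grid max=2 at (1,1)
Step 2: ant0:(1,4)->N->(0,4) | ant1:(3,2)->E->(3,3) | ant2:(1,2)->W->(1,1)
  grid max=3 at (1,1)
Step 3: ant0:(0,4)->S->(1,4) | ant1:(3,3)->N->(2,3) | ant2:(1,1)->N->(0,1)
  grid max=2 at (1,1)
Step 4: ant0:(1,4)->N->(0,4) | ant1:(2,3)->S->(3,3) | ant2:(0,1)->S->(1,1)
  grid max=3 at (1,1)
Step 5: ant0:(0,4)->S->(1,4) | ant1:(3,3)->N->(2,3) | ant2:(1,1)->N->(0,1)
  grid max=2 at (1,1)
Final grid:
  0 1 0 0 0
  0 2 0 0 1
  0 0 0 1 0
  0 0 0 1 0
  0 0 0 0 0
Max pheromone 2 at (1,1)

Answer: (1,1)=2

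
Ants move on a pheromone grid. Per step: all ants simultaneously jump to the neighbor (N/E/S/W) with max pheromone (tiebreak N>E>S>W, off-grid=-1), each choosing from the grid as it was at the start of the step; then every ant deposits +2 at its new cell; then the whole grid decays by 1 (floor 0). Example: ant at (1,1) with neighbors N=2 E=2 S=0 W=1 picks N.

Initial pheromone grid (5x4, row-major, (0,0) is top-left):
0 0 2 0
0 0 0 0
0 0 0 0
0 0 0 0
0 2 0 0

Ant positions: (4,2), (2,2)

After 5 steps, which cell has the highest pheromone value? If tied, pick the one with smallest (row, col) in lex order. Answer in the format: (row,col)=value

Answer: (4,1)=3

Derivation:
Step 1: ant0:(4,2)->W->(4,1) | ant1:(2,2)->N->(1,2)
  grid max=3 at (4,1)
Step 2: ant0:(4,1)->N->(3,1) | ant1:(1,2)->N->(0,2)
  grid max=2 at (0,2)
Step 3: ant0:(3,1)->S->(4,1) | ant1:(0,2)->E->(0,3)
  grid max=3 at (4,1)
Step 4: ant0:(4,1)->N->(3,1) | ant1:(0,3)->W->(0,2)
  grid max=2 at (0,2)
Step 5: ant0:(3,1)->S->(4,1) | ant1:(0,2)->E->(0,3)
  grid max=3 at (4,1)
Final grid:
  0 0 1 1
  0 0 0 0
  0 0 0 0
  0 0 0 0
  0 3 0 0
Max pheromone 3 at (4,1)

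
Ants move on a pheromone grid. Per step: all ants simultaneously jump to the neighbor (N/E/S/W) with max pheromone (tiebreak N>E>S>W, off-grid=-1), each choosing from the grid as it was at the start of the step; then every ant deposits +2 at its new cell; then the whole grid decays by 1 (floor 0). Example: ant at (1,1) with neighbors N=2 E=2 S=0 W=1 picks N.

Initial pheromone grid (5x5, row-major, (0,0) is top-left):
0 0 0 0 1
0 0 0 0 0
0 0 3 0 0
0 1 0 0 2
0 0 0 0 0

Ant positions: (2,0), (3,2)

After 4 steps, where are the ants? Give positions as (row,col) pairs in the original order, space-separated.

Step 1: ant0:(2,0)->N->(1,0) | ant1:(3,2)->N->(2,2)
  grid max=4 at (2,2)
Step 2: ant0:(1,0)->N->(0,0) | ant1:(2,2)->N->(1,2)
  grid max=3 at (2,2)
Step 3: ant0:(0,0)->E->(0,1) | ant1:(1,2)->S->(2,2)
  grid max=4 at (2,2)
Step 4: ant0:(0,1)->E->(0,2) | ant1:(2,2)->N->(1,2)
  grid max=3 at (2,2)

(0,2) (1,2)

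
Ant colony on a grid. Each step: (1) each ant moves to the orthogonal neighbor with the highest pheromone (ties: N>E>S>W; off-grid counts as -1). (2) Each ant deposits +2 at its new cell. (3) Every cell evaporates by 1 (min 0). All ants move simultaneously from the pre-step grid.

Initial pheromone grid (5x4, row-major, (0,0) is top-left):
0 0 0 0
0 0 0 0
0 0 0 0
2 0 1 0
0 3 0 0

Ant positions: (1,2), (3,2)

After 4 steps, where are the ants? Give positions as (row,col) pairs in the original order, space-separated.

Step 1: ant0:(1,2)->N->(0,2) | ant1:(3,2)->N->(2,2)
  grid max=2 at (4,1)
Step 2: ant0:(0,2)->E->(0,3) | ant1:(2,2)->N->(1,2)
  grid max=1 at (0,3)
Step 3: ant0:(0,3)->S->(1,3) | ant1:(1,2)->N->(0,2)
  grid max=1 at (0,2)
Step 4: ant0:(1,3)->N->(0,3) | ant1:(0,2)->E->(0,3)
  grid max=3 at (0,3)

(0,3) (0,3)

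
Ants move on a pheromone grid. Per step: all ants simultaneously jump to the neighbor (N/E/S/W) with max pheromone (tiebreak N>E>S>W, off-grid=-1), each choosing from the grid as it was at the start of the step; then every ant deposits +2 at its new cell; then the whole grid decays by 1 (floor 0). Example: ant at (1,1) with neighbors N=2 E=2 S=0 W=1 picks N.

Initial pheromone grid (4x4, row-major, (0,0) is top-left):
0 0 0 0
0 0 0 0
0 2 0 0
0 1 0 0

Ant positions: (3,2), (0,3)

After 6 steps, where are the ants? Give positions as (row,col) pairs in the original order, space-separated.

Step 1: ant0:(3,2)->W->(3,1) | ant1:(0,3)->S->(1,3)
  grid max=2 at (3,1)
Step 2: ant0:(3,1)->N->(2,1) | ant1:(1,3)->N->(0,3)
  grid max=2 at (2,1)
Step 3: ant0:(2,1)->S->(3,1) | ant1:(0,3)->S->(1,3)
  grid max=2 at (3,1)
Step 4: ant0:(3,1)->N->(2,1) | ant1:(1,3)->N->(0,3)
  grid max=2 at (2,1)
Step 5: ant0:(2,1)->S->(3,1) | ant1:(0,3)->S->(1,3)
  grid max=2 at (3,1)
Step 6: ant0:(3,1)->N->(2,1) | ant1:(1,3)->N->(0,3)
  grid max=2 at (2,1)

(2,1) (0,3)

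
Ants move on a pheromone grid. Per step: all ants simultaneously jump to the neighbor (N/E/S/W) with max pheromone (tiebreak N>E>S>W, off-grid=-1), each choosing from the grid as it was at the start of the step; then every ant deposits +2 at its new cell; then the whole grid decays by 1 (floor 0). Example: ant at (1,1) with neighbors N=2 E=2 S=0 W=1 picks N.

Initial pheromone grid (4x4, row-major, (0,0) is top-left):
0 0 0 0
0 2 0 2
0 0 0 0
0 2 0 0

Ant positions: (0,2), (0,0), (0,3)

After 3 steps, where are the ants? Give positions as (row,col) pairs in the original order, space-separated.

Step 1: ant0:(0,2)->E->(0,3) | ant1:(0,0)->E->(0,1) | ant2:(0,3)->S->(1,3)
  grid max=3 at (1,3)
Step 2: ant0:(0,3)->S->(1,3) | ant1:(0,1)->S->(1,1) | ant2:(1,3)->N->(0,3)
  grid max=4 at (1,3)
Step 3: ant0:(1,3)->N->(0,3) | ant1:(1,1)->N->(0,1) | ant2:(0,3)->S->(1,3)
  grid max=5 at (1,3)

(0,3) (0,1) (1,3)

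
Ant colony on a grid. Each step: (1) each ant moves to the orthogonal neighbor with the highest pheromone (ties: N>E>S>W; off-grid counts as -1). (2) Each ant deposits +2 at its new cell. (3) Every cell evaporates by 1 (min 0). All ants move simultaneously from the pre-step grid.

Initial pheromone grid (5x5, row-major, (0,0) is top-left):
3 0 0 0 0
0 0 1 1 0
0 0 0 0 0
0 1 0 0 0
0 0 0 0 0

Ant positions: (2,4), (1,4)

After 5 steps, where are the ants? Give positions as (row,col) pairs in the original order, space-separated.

Step 1: ant0:(2,4)->N->(1,4) | ant1:(1,4)->W->(1,3)
  grid max=2 at (0,0)
Step 2: ant0:(1,4)->W->(1,3) | ant1:(1,3)->E->(1,4)
  grid max=3 at (1,3)
Step 3: ant0:(1,3)->E->(1,4) | ant1:(1,4)->W->(1,3)
  grid max=4 at (1,3)
Step 4: ant0:(1,4)->W->(1,3) | ant1:(1,3)->E->(1,4)
  grid max=5 at (1,3)
Step 5: ant0:(1,3)->E->(1,4) | ant1:(1,4)->W->(1,3)
  grid max=6 at (1,3)

(1,4) (1,3)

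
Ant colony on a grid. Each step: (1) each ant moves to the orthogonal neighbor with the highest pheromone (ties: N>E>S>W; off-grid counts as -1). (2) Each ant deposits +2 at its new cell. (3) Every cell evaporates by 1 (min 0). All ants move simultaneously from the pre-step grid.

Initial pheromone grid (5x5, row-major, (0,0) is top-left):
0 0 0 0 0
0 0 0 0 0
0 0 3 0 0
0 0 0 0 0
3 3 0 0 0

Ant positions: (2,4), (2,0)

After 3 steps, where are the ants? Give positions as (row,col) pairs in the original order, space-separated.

Step 1: ant0:(2,4)->N->(1,4) | ant1:(2,0)->N->(1,0)
  grid max=2 at (2,2)
Step 2: ant0:(1,4)->N->(0,4) | ant1:(1,0)->N->(0,0)
  grid max=1 at (0,0)
Step 3: ant0:(0,4)->S->(1,4) | ant1:(0,0)->E->(0,1)
  grid max=1 at (0,1)

(1,4) (0,1)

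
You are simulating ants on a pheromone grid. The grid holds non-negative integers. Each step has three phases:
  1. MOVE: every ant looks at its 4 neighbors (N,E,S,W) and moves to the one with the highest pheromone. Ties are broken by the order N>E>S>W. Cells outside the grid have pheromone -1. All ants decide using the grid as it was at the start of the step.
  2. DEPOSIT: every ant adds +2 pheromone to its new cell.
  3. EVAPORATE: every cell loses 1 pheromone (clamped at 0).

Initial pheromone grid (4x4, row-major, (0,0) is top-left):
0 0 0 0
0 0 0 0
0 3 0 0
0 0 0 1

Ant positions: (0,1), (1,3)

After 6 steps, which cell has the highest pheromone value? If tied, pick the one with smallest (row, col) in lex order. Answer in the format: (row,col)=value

Answer: (0,2)=6

Derivation:
Step 1: ant0:(0,1)->E->(0,2) | ant1:(1,3)->N->(0,3)
  grid max=2 at (2,1)
Step 2: ant0:(0,2)->E->(0,3) | ant1:(0,3)->W->(0,2)
  grid max=2 at (0,2)
Step 3: ant0:(0,3)->W->(0,2) | ant1:(0,2)->E->(0,3)
  grid max=3 at (0,2)
Step 4: ant0:(0,2)->E->(0,3) | ant1:(0,3)->W->(0,2)
  grid max=4 at (0,2)
Step 5: ant0:(0,3)->W->(0,2) | ant1:(0,2)->E->(0,3)
  grid max=5 at (0,2)
Step 6: ant0:(0,2)->E->(0,3) | ant1:(0,3)->W->(0,2)
  grid max=6 at (0,2)
Final grid:
  0 0 6 6
  0 0 0 0
  0 0 0 0
  0 0 0 0
Max pheromone 6 at (0,2)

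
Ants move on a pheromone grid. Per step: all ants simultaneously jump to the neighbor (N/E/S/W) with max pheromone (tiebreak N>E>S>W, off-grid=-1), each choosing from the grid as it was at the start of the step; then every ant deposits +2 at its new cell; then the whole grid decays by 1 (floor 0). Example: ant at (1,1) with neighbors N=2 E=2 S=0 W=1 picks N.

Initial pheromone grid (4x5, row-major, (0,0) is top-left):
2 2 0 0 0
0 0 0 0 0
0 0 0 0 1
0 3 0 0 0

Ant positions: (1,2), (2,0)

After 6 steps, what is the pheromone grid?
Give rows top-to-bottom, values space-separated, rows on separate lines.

After step 1: ants at (0,2),(1,0)
  1 1 1 0 0
  1 0 0 0 0
  0 0 0 0 0
  0 2 0 0 0
After step 2: ants at (0,1),(0,0)
  2 2 0 0 0
  0 0 0 0 0
  0 0 0 0 0
  0 1 0 0 0
After step 3: ants at (0,0),(0,1)
  3 3 0 0 0
  0 0 0 0 0
  0 0 0 0 0
  0 0 0 0 0
After step 4: ants at (0,1),(0,0)
  4 4 0 0 0
  0 0 0 0 0
  0 0 0 0 0
  0 0 0 0 0
After step 5: ants at (0,0),(0,1)
  5 5 0 0 0
  0 0 0 0 0
  0 0 0 0 0
  0 0 0 0 0
After step 6: ants at (0,1),(0,0)
  6 6 0 0 0
  0 0 0 0 0
  0 0 0 0 0
  0 0 0 0 0

6 6 0 0 0
0 0 0 0 0
0 0 0 0 0
0 0 0 0 0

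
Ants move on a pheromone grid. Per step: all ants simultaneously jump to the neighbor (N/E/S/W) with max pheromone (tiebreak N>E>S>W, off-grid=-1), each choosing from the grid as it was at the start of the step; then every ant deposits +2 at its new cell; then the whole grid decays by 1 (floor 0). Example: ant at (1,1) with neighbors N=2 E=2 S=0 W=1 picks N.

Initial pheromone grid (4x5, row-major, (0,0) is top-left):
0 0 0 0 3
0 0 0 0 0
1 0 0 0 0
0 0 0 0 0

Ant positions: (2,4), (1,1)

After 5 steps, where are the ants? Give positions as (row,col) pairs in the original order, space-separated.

Step 1: ant0:(2,4)->N->(1,4) | ant1:(1,1)->N->(0,1)
  grid max=2 at (0,4)
Step 2: ant0:(1,4)->N->(0,4) | ant1:(0,1)->E->(0,2)
  grid max=3 at (0,4)
Step 3: ant0:(0,4)->S->(1,4) | ant1:(0,2)->E->(0,3)
  grid max=2 at (0,4)
Step 4: ant0:(1,4)->N->(0,4) | ant1:(0,3)->E->(0,4)
  grid max=5 at (0,4)
Step 5: ant0:(0,4)->S->(1,4) | ant1:(0,4)->S->(1,4)
  grid max=4 at (0,4)

(1,4) (1,4)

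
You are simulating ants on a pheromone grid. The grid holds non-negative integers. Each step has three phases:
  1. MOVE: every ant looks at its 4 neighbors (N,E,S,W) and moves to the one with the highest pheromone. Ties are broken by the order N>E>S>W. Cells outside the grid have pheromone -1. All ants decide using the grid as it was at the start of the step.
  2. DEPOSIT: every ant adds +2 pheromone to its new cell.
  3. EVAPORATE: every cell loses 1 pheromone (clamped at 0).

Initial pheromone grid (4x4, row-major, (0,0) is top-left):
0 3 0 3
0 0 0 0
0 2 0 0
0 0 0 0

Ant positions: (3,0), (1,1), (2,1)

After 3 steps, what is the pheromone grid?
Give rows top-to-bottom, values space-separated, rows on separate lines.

After step 1: ants at (2,0),(0,1),(1,1)
  0 4 0 2
  0 1 0 0
  1 1 0 0
  0 0 0 0
After step 2: ants at (2,1),(1,1),(0,1)
  0 5 0 1
  0 2 0 0
  0 2 0 0
  0 0 0 0
After step 3: ants at (1,1),(0,1),(1,1)
  0 6 0 0
  0 5 0 0
  0 1 0 0
  0 0 0 0

0 6 0 0
0 5 0 0
0 1 0 0
0 0 0 0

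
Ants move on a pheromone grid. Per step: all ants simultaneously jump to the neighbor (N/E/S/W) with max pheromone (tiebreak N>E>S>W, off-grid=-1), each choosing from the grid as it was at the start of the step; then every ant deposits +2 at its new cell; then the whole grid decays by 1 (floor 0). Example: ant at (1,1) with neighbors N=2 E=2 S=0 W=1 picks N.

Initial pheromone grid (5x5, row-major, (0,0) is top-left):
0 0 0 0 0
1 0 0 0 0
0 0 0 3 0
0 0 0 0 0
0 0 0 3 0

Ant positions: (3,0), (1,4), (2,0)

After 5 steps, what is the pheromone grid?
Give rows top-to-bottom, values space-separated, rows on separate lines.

After step 1: ants at (2,0),(0,4),(1,0)
  0 0 0 0 1
  2 0 0 0 0
  1 0 0 2 0
  0 0 0 0 0
  0 0 0 2 0
After step 2: ants at (1,0),(1,4),(2,0)
  0 0 0 0 0
  3 0 0 0 1
  2 0 0 1 0
  0 0 0 0 0
  0 0 0 1 0
After step 3: ants at (2,0),(0,4),(1,0)
  0 0 0 0 1
  4 0 0 0 0
  3 0 0 0 0
  0 0 0 0 0
  0 0 0 0 0
After step 4: ants at (1,0),(1,4),(2,0)
  0 0 0 0 0
  5 0 0 0 1
  4 0 0 0 0
  0 0 0 0 0
  0 0 0 0 0
After step 5: ants at (2,0),(0,4),(1,0)
  0 0 0 0 1
  6 0 0 0 0
  5 0 0 0 0
  0 0 0 0 0
  0 0 0 0 0

0 0 0 0 1
6 0 0 0 0
5 0 0 0 0
0 0 0 0 0
0 0 0 0 0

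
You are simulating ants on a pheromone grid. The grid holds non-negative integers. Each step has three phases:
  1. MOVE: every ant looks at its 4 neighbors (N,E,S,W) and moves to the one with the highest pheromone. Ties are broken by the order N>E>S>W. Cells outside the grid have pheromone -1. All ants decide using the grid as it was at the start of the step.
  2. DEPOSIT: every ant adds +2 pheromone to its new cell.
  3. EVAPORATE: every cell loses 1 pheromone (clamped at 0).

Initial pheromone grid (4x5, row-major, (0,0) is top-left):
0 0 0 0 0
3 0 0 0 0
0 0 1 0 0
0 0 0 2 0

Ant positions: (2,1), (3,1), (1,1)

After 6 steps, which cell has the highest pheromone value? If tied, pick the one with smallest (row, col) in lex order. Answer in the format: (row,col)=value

Answer: (2,2)=7

Derivation:
Step 1: ant0:(2,1)->E->(2,2) | ant1:(3,1)->N->(2,1) | ant2:(1,1)->W->(1,0)
  grid max=4 at (1,0)
Step 2: ant0:(2,2)->W->(2,1) | ant1:(2,1)->E->(2,2) | ant2:(1,0)->N->(0,0)
  grid max=3 at (1,0)
Step 3: ant0:(2,1)->E->(2,2) | ant1:(2,2)->W->(2,1) | ant2:(0,0)->S->(1,0)
  grid max=4 at (1,0)
Step 4: ant0:(2,2)->W->(2,1) | ant1:(2,1)->E->(2,2) | ant2:(1,0)->N->(0,0)
  grid max=5 at (2,2)
Step 5: ant0:(2,1)->E->(2,2) | ant1:(2,2)->W->(2,1) | ant2:(0,0)->S->(1,0)
  grid max=6 at (2,2)
Step 6: ant0:(2,2)->W->(2,1) | ant1:(2,1)->E->(2,2) | ant2:(1,0)->N->(0,0)
  grid max=7 at (2,2)
Final grid:
  1 0 0 0 0
  3 0 0 0 0
  0 6 7 0 0
  0 0 0 0 0
Max pheromone 7 at (2,2)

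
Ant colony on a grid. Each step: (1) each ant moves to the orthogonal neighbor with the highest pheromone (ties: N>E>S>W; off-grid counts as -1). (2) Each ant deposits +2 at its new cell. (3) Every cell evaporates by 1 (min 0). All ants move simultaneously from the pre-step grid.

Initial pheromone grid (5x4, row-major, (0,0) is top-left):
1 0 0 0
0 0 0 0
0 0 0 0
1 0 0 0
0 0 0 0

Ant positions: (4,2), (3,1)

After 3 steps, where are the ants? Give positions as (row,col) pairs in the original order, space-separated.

Step 1: ant0:(4,2)->N->(3,2) | ant1:(3,1)->W->(3,0)
  grid max=2 at (3,0)
Step 2: ant0:(3,2)->N->(2,2) | ant1:(3,0)->N->(2,0)
  grid max=1 at (2,0)
Step 3: ant0:(2,2)->N->(1,2) | ant1:(2,0)->S->(3,0)
  grid max=2 at (3,0)

(1,2) (3,0)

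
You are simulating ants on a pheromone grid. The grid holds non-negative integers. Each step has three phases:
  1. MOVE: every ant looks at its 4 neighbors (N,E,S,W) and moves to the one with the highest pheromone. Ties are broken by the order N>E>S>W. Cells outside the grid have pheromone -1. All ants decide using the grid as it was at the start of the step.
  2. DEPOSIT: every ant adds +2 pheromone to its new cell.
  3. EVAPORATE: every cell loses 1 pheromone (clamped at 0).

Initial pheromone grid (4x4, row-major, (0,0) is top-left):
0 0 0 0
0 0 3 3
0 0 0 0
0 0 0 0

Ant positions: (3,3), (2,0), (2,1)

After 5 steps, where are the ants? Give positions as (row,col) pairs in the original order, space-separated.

Step 1: ant0:(3,3)->N->(2,3) | ant1:(2,0)->N->(1,0) | ant2:(2,1)->N->(1,1)
  grid max=2 at (1,2)
Step 2: ant0:(2,3)->N->(1,3) | ant1:(1,0)->E->(1,1) | ant2:(1,1)->E->(1,2)
  grid max=3 at (1,2)
Step 3: ant0:(1,3)->W->(1,2) | ant1:(1,1)->E->(1,2) | ant2:(1,2)->E->(1,3)
  grid max=6 at (1,2)
Step 4: ant0:(1,2)->E->(1,3) | ant1:(1,2)->E->(1,3) | ant2:(1,3)->W->(1,2)
  grid max=7 at (1,2)
Step 5: ant0:(1,3)->W->(1,2) | ant1:(1,3)->W->(1,2) | ant2:(1,2)->E->(1,3)
  grid max=10 at (1,2)

(1,2) (1,2) (1,3)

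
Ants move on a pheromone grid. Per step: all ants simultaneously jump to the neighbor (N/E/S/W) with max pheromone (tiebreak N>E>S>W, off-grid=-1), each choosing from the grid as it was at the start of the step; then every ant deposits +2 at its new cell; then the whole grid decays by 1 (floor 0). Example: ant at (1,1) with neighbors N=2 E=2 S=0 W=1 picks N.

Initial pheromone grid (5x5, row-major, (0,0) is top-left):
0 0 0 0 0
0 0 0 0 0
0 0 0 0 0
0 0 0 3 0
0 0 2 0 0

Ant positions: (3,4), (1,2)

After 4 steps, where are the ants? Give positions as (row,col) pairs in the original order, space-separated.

Step 1: ant0:(3,4)->W->(3,3) | ant1:(1,2)->N->(0,2)
  grid max=4 at (3,3)
Step 2: ant0:(3,3)->N->(2,3) | ant1:(0,2)->E->(0,3)
  grid max=3 at (3,3)
Step 3: ant0:(2,3)->S->(3,3) | ant1:(0,3)->E->(0,4)
  grid max=4 at (3,3)
Step 4: ant0:(3,3)->N->(2,3) | ant1:(0,4)->S->(1,4)
  grid max=3 at (3,3)

(2,3) (1,4)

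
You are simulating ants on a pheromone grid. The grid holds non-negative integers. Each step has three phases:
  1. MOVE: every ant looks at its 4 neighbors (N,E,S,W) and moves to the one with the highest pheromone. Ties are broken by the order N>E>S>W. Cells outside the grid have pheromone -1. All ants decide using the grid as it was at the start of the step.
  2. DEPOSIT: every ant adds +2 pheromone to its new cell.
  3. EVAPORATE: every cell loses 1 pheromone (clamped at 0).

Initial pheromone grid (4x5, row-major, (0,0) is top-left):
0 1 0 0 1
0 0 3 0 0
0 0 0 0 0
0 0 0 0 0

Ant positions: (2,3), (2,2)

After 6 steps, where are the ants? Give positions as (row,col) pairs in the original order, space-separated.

Step 1: ant0:(2,3)->N->(1,3) | ant1:(2,2)->N->(1,2)
  grid max=4 at (1,2)
Step 2: ant0:(1,3)->W->(1,2) | ant1:(1,2)->E->(1,3)
  grid max=5 at (1,2)
Step 3: ant0:(1,2)->E->(1,3) | ant1:(1,3)->W->(1,2)
  grid max=6 at (1,2)
Step 4: ant0:(1,3)->W->(1,2) | ant1:(1,2)->E->(1,3)
  grid max=7 at (1,2)
Step 5: ant0:(1,2)->E->(1,3) | ant1:(1,3)->W->(1,2)
  grid max=8 at (1,2)
Step 6: ant0:(1,3)->W->(1,2) | ant1:(1,2)->E->(1,3)
  grid max=9 at (1,2)

(1,2) (1,3)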